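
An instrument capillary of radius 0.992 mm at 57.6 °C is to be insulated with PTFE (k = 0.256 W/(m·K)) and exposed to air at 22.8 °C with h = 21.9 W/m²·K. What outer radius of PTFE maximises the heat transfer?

r_cr = 1.17 cm

For a cylinder, r_cr = k_ins/h = 0.256/21.9 = 0.0117 m = 1.17 cm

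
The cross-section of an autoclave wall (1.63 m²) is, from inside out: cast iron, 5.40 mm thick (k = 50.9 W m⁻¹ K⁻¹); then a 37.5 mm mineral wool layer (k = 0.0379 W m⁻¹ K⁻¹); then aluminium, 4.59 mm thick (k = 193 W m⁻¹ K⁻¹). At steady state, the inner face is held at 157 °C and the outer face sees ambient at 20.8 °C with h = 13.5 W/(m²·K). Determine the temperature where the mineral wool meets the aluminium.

T = 30.3 °C

Series thermal resistances, inner to outer:
  R_cast iron = L/(kA) = 0.00540/(50.9·1.63) = 6.509×10^-5 K/W
  R_mineral wool = L/(kA) = 0.0375/(0.0379·1.63) = 0.6070 K/W
  R_aluminium = L/(kA) = 0.00459/(193·1.63) = 1.459×10^-5 K/W
  R_conv,out = 1/(hA) = 1/(13.5·1.63) = 0.04544 K/W
ΣR = 6.509×10^-5 + 0.6070 + 1.459×10^-5 + 0.04544 = 0.6525 K/W
Q = ΔT/ΣR = (157 °C − 20.8 °C)/0.6525 = 208.7 W
From the inner boundary to the mineral wool/aluminium interface, ΣR_partial = 0.6071 K/W.
T_interface = T_in − Q·ΣR_partial = 157 °C − (208.7)(0.6071) = 30.3 °C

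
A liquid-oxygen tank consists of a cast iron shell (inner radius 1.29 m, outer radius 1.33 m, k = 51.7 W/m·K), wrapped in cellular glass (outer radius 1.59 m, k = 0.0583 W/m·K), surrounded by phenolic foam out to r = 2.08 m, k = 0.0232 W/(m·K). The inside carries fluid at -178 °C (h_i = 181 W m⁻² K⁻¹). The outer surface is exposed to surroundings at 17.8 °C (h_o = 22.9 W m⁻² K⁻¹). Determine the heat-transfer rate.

Treat each layer as a resistance in series:
  R_conv,in = 1/(4πr²h) = 1/(4π·1.29²·181) = 2.642×10^-4 K/W
  R_cast iron = (1/1.29 − 1/1.33)/(4πk) = 0.02331/(4π·51.7) = 3.589×10^-5 K/W
  R_cellular glass = (1/1.33 − 1/1.59)/(4πk) = 0.1229/(4π·0.0583) = 0.1678 K/W
  R_phenolic foam = (1/1.59 − 1/2.08)/(4πk) = 0.1482/(4π·0.0232) = 0.5082 K/W
  R_conv,out = 1/(4πr²h) = 1/(4π·2.08²·22.9) = 8.032×10^-4 K/W
ΣR = 2.642×10^-4 + 3.589×10^-5 + 0.1678 + 0.5082 + 8.032×10^-4 = 0.6771 K/W
Q = ΔT/ΣR = (-178 °C − 17.8 °C)/0.6771 = -289 W
(Negative Q ⇒ heat flows inward; heat gain = 289 W.)

Q = 289 W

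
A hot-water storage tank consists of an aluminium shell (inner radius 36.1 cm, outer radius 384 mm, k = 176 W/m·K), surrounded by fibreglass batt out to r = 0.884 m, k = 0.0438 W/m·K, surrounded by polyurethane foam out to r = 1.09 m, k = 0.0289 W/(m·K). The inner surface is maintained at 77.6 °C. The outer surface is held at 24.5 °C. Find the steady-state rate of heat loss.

Treat each layer as a resistance in series:
  R_aluminium = (1/0.361 − 1/0.384)/(4πk) = 0.1659/(4π·176) = 7.502×10^-5 K/W
  R_fibreglass batt = (1/0.384 − 1/0.884)/(4πk) = 1.473/(4π·0.0438) = 2.676 K/W
  R_polyurethane foam = (1/0.884 − 1/1.09)/(4πk) = 0.2138/(4π·0.0289) = 0.5887 K/W
ΣR = 7.502×10^-5 + 2.676 + 0.5887 = 3.265 K/W
Q = ΔT/ΣR = (77.6 °C − 24.5 °C)/3.265 = 16.3 W

Q = 16.3 W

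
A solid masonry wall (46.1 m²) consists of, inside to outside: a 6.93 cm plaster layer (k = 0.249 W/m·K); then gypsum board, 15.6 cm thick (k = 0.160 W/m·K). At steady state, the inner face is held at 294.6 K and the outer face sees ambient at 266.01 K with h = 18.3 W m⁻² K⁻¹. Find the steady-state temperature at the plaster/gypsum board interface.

T = 288.5 K

Resistance network (inner→outer):
  R_plaster = L/(kA) = 0.0693/(0.249·46.1) = 0.006037 K/W
  R_gypsum board = L/(kA) = 0.156/(0.160·46.1) = 0.02115 K/W
  R_conv,out = 1/(hA) = 1/(18.3·46.1) = 0.001185 K/W
ΣR = 0.006037 + 0.02115 + 0.001185 = 0.02837 K/W
Q = ΔT/ΣR = (294.6 K − 266.01 K)/0.02837 = 1008 W
From the inner boundary to the plaster/gypsum board interface, ΣR_partial = 0.006037 K/W.
T_interface = T_in − Q·ΣR_partial = 294.6 K − (1008)(0.006037) = 288.5 K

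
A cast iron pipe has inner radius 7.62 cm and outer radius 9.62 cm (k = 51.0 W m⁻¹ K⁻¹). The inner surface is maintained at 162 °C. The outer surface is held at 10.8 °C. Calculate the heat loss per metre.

Q' = 2πk·ΔT/ln(r₂/r₁) = 2π × 51.0 × 151.2 / ln(0.0962/0.0762) = 2.08×10^5 W/m

Q' = 208 kW/m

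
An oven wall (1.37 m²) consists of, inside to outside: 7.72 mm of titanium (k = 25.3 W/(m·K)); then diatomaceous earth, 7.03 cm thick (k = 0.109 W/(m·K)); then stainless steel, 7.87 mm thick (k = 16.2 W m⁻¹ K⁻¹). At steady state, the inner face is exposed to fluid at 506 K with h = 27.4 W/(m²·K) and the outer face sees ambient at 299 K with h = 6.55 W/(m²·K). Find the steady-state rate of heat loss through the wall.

Treat each layer as a resistance in series:
  R_conv,in = 1/(hA) = 1/(27.4·1.37) = 0.02664 K/W
  R_titanium = L/(kA) = 0.00772/(25.3·1.37) = 2.227×10^-4 K/W
  R_diatomaceous earth = L/(kA) = 0.0703/(0.109·1.37) = 0.4708 K/W
  R_stainless steel = L/(kA) = 0.00787/(16.2·1.37) = 3.546×10^-4 K/W
  R_conv,out = 1/(hA) = 1/(6.55·1.37) = 0.1114 K/W
ΣR = 0.02664 + 2.227×10^-4 + 0.4708 + 3.546×10^-4 + 0.1114 = 0.6094 K/W
Q = ΔT/ΣR = (506 K − 299 K)/0.6094 = 340 W

Q = 340 W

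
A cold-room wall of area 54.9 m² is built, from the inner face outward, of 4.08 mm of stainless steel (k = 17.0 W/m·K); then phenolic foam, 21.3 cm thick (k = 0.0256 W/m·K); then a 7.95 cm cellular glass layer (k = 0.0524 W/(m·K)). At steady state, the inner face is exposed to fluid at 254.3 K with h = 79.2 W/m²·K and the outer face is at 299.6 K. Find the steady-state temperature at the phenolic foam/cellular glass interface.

T = 292.6 K

Series thermal resistances, inner to outer:
  R_conv,in = 1/(hA) = 1/(79.2·54.9) = 2.300×10^-4 K/W
  R_stainless steel = L/(kA) = 0.00408/(17.0·54.9) = 4.372×10^-6 K/W
  R_phenolic foam = L/(kA) = 0.213/(0.0256·54.9) = 0.1516 K/W
  R_cellular glass = L/(kA) = 0.0795/(0.0524·54.9) = 0.02764 K/W
ΣR = 2.300×10^-4 + 4.372×10^-6 + 0.1516 + 0.02764 = 0.1795 K/W
Q = ΔT/ΣR = (254.3 K − 299.6 K)/0.1795 = -252.4 W
From the inner boundary to the phenolic foam/cellular glass interface, ΣR_partial = 0.1518 K/W.
T_interface = T_in − Q·ΣR_partial = 254.3 K − (-252.4)(0.1518) = 292.6 K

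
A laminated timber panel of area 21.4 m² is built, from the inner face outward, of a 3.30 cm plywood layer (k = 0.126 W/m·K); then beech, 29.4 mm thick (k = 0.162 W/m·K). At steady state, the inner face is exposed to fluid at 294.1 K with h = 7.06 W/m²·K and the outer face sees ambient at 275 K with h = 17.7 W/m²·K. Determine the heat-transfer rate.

Resistance network (inner→outer):
  R_conv,in = 1/(hA) = 1/(7.06·21.4) = 0.006619 K/W
  R_plywood = L/(kA) = 0.0330/(0.126·21.4) = 0.01224 K/W
  R_beech = L/(kA) = 0.0294/(0.162·21.4) = 0.008480 K/W
  R_conv,out = 1/(hA) = 1/(17.7·21.4) = 0.002640 K/W
ΣR = 0.006619 + 0.01224 + 0.008480 + 0.002640 = 0.02998 K/W
Q = ΔT/ΣR = (294.1 K − 275 K)/0.02998 = 637 W

Q = 637 W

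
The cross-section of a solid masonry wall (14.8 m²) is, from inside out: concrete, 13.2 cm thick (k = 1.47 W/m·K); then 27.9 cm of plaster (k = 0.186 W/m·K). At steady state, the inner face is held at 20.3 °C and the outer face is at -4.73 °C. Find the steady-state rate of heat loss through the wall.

Series thermal resistances, inner to outer:
  R_concrete = L/(kA) = 0.132/(1.47·14.8) = 0.006067 K/W
  R_plaster = L/(kA) = 0.279/(0.186·14.8) = 0.1014 K/W
ΣR = 0.006067 + 0.1014 = 0.1075 K/W
Q = ΔT/ΣR = (20.3 °C − -4.73 °C)/0.1075 = 233 W

Q = 233 W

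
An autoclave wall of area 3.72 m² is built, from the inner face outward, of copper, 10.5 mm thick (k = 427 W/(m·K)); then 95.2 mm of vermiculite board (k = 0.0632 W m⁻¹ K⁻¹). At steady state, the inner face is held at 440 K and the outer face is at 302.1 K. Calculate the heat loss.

Resistance network (inner→outer):
  R_copper = L/(kA) = 0.0105/(427·3.72) = 6.610×10^-6 K/W
  R_vermiculite board = L/(kA) = 0.0952/(0.0632·3.72) = 0.4049 K/W
ΣR = 6.610×10^-6 + 0.4049 = 0.4049 K/W
Q = ΔT/ΣR = (440 K − 302.1 K)/0.4049 = 341 W

Q = 341 W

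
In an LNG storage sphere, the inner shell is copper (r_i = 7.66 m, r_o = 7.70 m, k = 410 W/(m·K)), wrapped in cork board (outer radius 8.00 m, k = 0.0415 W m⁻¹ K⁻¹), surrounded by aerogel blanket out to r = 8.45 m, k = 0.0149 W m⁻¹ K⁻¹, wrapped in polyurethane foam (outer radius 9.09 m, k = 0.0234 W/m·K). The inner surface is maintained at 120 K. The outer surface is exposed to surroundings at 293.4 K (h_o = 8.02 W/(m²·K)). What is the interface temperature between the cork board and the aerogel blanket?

Resistance network (inner→outer):
  R_copper = (1/7.66 − 1/7.70)/(4πk) = 6.782×10^-4/(4π·410) = 1.316×10^-7 K/W
  R_cork board = (1/7.70 − 1/8.00)/(4πk) = 0.004870/(4π·0.0415) = 0.009339 K/W
  R_aerogel blanket = (1/8.00 − 1/8.45)/(4πk) = 0.006657/(4π·0.0149) = 0.03555 K/W
  R_polyurethane foam = (1/8.45 − 1/9.09)/(4πk) = 0.008332/(4π·0.0234) = 0.02834 K/W
  R_conv,out = 1/(4πr²h) = 1/(4π·9.09²·8.02) = 1.201×10^-4 K/W
ΣR = 1.316×10^-7 + 0.009339 + 0.03555 + 0.02834 + 1.201×10^-4 = 0.07335 K/W
Q = ΔT/ΣR = (120 K − 293.4 K)/0.07335 = -2364 W
From the inner boundary to the cork board/aerogel blanket interface, ΣR_partial = 0.009339 K/W.
T_interface = T_in − Q·ΣR_partial = 120 K − (-2364)(0.009339) = 142 K

T = 142 K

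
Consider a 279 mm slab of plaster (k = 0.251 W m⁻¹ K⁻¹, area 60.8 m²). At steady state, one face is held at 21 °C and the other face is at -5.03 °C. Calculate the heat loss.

Q = 1420 W

Q = kA·ΔT/L = 0.251 × 60.8 × |21 °C − -5.03 °C| / 0.279 = 1420 W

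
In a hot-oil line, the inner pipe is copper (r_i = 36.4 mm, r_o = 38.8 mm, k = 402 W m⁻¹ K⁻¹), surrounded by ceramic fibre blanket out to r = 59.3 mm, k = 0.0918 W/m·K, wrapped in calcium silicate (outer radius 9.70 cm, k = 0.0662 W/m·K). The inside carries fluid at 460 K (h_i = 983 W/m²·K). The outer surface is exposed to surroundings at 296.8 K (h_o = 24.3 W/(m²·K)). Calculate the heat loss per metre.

Q' = 82.0 W/m

Treat each layer as a resistance in series:
  R'_conv,in = 1/(2πr h) = 1/(2π·0.0364·983) = 0.004448 m·K/W
  R'_copper = ln(0.0388/0.0364)/(2πk) = 0.06385/(2π·402) = 2.528×10^-5 m·K/W
  R'_ceramic fibre blanket = ln(0.0593/0.0388)/(2πk) = 0.4242/(2π·0.0918) = 0.7354 m·K/W
  R'_calcium silicate = ln(0.0970/0.0593)/(2πk) = 0.4921/(2π·0.0662) = 1.183 m·K/W
  R'_conv,out = 1/(2πr h) = 1/(2π·0.0970·24.3) = 0.06752 m·K/W
ΣR = 0.004448 + 2.528×10^-5 + 0.7354 + 1.183 + 0.06752 = 1.990 m·K/W
Q' = ΔT/ΣR = (460 K − 296.8 K)/1.990 = 82.0 W/m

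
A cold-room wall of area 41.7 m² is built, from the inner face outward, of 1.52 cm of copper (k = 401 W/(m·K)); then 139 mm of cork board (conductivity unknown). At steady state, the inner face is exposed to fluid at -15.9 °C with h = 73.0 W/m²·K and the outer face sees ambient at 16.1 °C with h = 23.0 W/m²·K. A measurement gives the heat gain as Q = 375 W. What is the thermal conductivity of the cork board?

k = 0.0397 W/m·K

ΣR = ΔT/Q = |-15.9 − 16.1|/375 = 0.08533 K/W
Known resistances:
  R_conv,in = 1/(hA) = 1/(73.0·41.7) = 3.285×10^-4 K/W
  R_copper = L/(kA) = 0.0152/(401·41.7) = 9.090×10^-7 K/W
  R_conv,out = 1/(hA) = 1/(23.0·41.7) = 0.001043 K/W
R_cork board = ΣR − ΣR_known = 0.08533 − 0.001372 = 0.08396 K/W
L/(kA) = 0.08396 ⇒ k = 0.139/(0.08396·41.7) = 0.0397 W/m·K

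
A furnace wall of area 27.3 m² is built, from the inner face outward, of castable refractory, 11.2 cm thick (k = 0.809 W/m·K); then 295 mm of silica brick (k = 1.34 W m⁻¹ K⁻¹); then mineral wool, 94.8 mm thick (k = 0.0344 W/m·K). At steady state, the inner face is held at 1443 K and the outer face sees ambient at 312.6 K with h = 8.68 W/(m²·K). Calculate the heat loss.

Q = 9560 W

Resistance network (inner→outer):
  R_castable refractory = L/(kA) = 0.112/(0.809·27.3) = 0.005071 K/W
  R_silica brick = L/(kA) = 0.295/(1.34·27.3) = 0.008064 K/W
  R_mineral wool = L/(kA) = 0.0948/(0.0344·27.3) = 0.1009 K/W
  R_conv,out = 1/(hA) = 1/(8.68·27.3) = 0.004220 K/W
ΣR = 0.005071 + 0.008064 + 0.1009 + 0.004220 = 0.1183 K/W
Q = ΔT/ΣR = (1443 K − 312.6 K)/0.1183 = 9560 W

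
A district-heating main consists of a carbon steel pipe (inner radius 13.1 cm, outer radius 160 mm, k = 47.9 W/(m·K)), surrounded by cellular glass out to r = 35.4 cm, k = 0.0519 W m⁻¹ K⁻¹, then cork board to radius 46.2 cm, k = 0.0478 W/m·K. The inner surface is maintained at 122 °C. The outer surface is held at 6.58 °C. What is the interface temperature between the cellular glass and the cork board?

Treat each layer as a resistance in series:
  R'_carbon steel = ln(0.160/0.131)/(2πk) = 0.2000/(2π·47.9) = 6.645×10^-4 m·K/W
  R'_cellular glass = ln(0.354/0.160)/(2πk) = 0.7941/(2π·0.0519) = 2.435 m·K/W
  R'_cork board = ln(0.462/0.354)/(2πk) = 0.2663/(2π·0.0478) = 0.8866 m·K/W
ΣR = 6.645×10^-4 + 2.435 + 0.8866 = 3.322 m·K/W
Q' = ΔT/ΣR = (122 °C − 6.58 °C)/3.322 = 34.74 W/m
From the inner boundary to the cellular glass/cork board interface, ΣR_partial = 2.436 m·K/W.
T_interface = T_in − Q'·ΣR_partial = 122 °C − (34.74)(2.436) = 37.4 °C

T = 37.4 °C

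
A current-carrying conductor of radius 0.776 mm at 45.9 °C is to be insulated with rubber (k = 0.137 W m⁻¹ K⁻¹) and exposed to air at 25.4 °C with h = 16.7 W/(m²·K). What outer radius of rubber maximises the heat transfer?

For a cylinder, r_cr = k_ins/h = 0.137/16.7 = 0.00820 m = 0.820 cm

r_cr = 0.820 cm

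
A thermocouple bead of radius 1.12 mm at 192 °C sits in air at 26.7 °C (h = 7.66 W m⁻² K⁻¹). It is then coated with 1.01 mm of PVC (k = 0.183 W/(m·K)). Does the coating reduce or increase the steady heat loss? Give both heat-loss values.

Critical radius for a sphere: r_cr = 2k/h = 0.0478 m = 4.78 cm.
Outer radius after coating: r₂ = 0.00112 + 0.00101 = 0.00213 m.
Since r₁ < r_cr and r₂ ≤ r_cr, the coating moves toward the maximum at r_cr — heat loss rises.
Bare: R = 1/(4πr₁²h) = 8282 K/W; Q = 165.3/8282 = 0.0200 W.
Coated: R = R_cond + R_conv = 2474 K/W; Q = 165.3/2474 = 0.0668 W.

increases: 0.0200 → 0.0668 W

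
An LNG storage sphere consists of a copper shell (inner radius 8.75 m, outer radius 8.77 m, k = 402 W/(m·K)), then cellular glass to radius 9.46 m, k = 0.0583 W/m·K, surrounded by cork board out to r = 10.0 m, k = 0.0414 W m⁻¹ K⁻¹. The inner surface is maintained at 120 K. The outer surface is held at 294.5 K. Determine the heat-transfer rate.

Resistance network (inner→outer):
  R_copper = (1/8.75 − 1/8.77)/(4πk) = 2.606×10^-4/(4π·402) = 5.159×10^-8 K/W
  R_cellular glass = (1/8.77 − 1/9.46)/(4πk) = 0.008317/(4π·0.0583) = 0.01135 K/W
  R_cork board = (1/9.46 − 1/10.0)/(4πk) = 0.005708/(4π·0.0414) = 0.01097 K/W
ΣR = 5.159×10^-8 + 0.01135 + 0.01097 = 0.02232 K/W
Q = ΔT/ΣR = (120 K − 294.5 K)/0.02232 = -7820 W
(Negative Q ⇒ heat flows inward; heat gain = 7820 W.)

Q = 7.82 kW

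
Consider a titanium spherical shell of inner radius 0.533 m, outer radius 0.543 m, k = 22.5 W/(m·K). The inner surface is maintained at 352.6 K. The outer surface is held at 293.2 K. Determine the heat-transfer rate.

Q = 4πk·ΔT/(1/r₁ − 1/r₂) = 4π × 22.5 × 59.4 / (1/0.533 − 1/0.543) = 4.86×10^5 W

Q = 486 kW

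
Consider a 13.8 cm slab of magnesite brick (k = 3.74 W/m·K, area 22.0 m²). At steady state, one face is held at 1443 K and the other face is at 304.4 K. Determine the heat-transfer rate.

Q = 679 kW

Q = kA·ΔT/L = 3.74 × 22.0 × |1443 K − 304.4 K| / 0.138 = 6.79×10^5 W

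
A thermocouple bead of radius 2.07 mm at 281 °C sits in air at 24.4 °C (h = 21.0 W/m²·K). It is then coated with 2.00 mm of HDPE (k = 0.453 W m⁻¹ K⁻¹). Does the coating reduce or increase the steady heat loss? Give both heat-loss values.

increases: 0.290 → 0.949 W

Critical radius for a sphere: r_cr = 2k/h = 0.0431 m = 4.31 cm.
Outer radius after coating: r₂ = 0.00207 + 0.00200 = 0.00407 m.
Since r₁ < r_cr and r₂ ≤ r_cr, the coating moves toward the maximum at r_cr — heat loss rises.
Bare: R = 1/(4πr₁²h) = 884.4 K/W; Q = 256.6/884.4 = 0.290 W.
Coated: R = R_cond + R_conv = 270.5 K/W; Q = 256.6/270.5 = 0.949 W.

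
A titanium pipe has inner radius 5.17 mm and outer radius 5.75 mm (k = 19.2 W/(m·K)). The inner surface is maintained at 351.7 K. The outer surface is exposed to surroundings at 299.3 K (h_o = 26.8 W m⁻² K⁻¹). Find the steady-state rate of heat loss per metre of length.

Q' = 50.7 W/m

Resistance network (inner→outer):
  R'_titanium = ln(0.00575/0.00517)/(2πk) = 0.1063/(2π·19.2) = 8.814×10^-4 m·K/W
  R'_conv,out = 1/(2πr h) = 1/(2π·0.00575·26.8) = 1.033 m·K/W
ΣR = 8.814×10^-4 + 1.033 = 1.034 m·K/W
Q' = ΔT/ΣR = (351.7 K − 299.3 K)/1.034 = 50.7 W/m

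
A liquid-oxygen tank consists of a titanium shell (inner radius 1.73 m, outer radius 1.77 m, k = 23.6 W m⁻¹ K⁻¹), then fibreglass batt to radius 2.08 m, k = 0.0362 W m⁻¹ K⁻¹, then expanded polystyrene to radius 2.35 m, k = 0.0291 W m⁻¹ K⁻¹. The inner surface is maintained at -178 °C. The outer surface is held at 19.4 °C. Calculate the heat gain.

Series thermal resistances, inner to outer:
  R_titanium = (1/1.73 − 1/1.77)/(4πk) = 0.01306/(4π·23.6) = 4.405×10^-5 K/W
  R_fibreglass batt = (1/1.77 − 1/2.08)/(4πk) = 0.08420/(4π·0.0362) = 0.1851 K/W
  R_expanded polystyrene = (1/2.08 − 1/2.35)/(4πk) = 0.05524/(4π·0.0291) = 0.1511 K/W
ΣR = 4.405×10^-5 + 0.1851 + 0.1511 = 0.3362 K/W
Q = ΔT/ΣR = (-178 °C − 19.4 °C)/0.3362 = -587 W
(Negative Q ⇒ heat flows inward; heat gain = 587 W.)

Q = 587 W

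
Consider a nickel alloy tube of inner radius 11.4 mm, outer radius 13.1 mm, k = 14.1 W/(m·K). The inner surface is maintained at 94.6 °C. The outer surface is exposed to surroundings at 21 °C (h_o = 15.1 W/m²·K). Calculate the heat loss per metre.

Q' = 91.3 W/m

Series thermal resistances, inner to outer:
  R'_nickel alloy = ln(0.0131/0.0114)/(2πk) = 0.1390/(2π·14.1) = 0.001569 m·K/W
  R'_conv,out = 1/(2πr h) = 1/(2π·0.0131·15.1) = 0.8046 m·K/W
ΣR = 0.001569 + 0.8046 = 0.8062 m·K/W
Q' = ΔT/ΣR = (94.6 °C − 21 °C)/0.8062 = 91.3 W/m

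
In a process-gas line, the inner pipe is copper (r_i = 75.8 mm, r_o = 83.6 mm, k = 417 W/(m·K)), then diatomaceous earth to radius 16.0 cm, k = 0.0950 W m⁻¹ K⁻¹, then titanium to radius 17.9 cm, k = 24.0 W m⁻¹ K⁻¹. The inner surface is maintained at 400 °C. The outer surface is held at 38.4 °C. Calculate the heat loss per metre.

Series thermal resistances, inner to outer:
  R'_copper = ln(0.0836/0.0758)/(2πk) = 0.09795/(2π·417) = 3.738×10^-5 m·K/W
  R'_diatomaceous earth = ln(0.160/0.0836)/(2πk) = 0.6491/(2π·0.0950) = 1.087 m·K/W
  R'_titanium = ln(0.179/0.160)/(2πk) = 0.1122/(2π·24.0) = 7.441×10^-4 m·K/W
ΣR = 3.738×10^-5 + 1.087 + 7.441×10^-4 = 1.088 m·K/W
Q' = ΔT/ΣR = (400 °C − 38.4 °C)/1.088 = 332 W/m

Q' = 332 W/m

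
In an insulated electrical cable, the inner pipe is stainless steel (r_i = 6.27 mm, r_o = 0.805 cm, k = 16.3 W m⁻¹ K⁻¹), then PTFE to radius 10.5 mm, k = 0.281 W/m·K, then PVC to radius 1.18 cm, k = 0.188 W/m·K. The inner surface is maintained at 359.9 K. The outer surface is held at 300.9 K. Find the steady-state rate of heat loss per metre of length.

Treat each layer as a resistance in series:
  R'_stainless steel = ln(0.00805/0.00627)/(2πk) = 0.2499/(2π·16.3) = 0.002440 m·K/W
  R'_PTFE = ln(0.0105/0.00805)/(2πk) = 0.2657/(2π·0.281) = 0.1505 m·K/W
  R'_PVC = ln(0.0118/0.0105)/(2πk) = 0.1167/(2π·0.188) = 0.09882 m·K/W
ΣR = 0.002440 + 0.1505 + 0.09882 = 0.2518 m·K/W
Q' = ΔT/ΣR = (359.9 K − 300.9 K)/0.2518 = 234 W/m

Q' = 234 W/m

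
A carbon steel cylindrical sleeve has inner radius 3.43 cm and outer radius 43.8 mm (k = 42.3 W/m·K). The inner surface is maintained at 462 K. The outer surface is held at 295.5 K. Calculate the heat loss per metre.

Q' = 1.81×10^5 W/m

Q' = 2πk·ΔT/ln(r₂/r₁) = 2π × 42.3 × 166.5 / ln(0.0438/0.0343) = 1.81×10^5 W/m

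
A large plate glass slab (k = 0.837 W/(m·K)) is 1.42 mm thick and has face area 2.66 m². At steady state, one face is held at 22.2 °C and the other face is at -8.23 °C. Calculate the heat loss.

Q = 47700 W

Q = kA·ΔT/L = 0.837 × 2.66 × |22.2 °C − -8.23 °C| / 0.00142 = 47700 W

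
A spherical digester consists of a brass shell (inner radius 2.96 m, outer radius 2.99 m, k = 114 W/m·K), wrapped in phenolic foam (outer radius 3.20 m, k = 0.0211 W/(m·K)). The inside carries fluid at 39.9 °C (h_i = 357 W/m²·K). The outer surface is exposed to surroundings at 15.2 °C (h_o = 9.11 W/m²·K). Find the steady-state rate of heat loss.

Treat each layer as a resistance in series:
  R_conv,in = 1/(4πr²h) = 1/(4π·2.96²·357) = 2.544×10^-5 K/W
  R_brass = (1/2.96 − 1/2.99)/(4πk) = 0.003390/(4π·114) = 2.366×10^-6 K/W
  R_phenolic foam = (1/2.99 − 1/3.20)/(4πk) = 0.02195/(4π·0.0211) = 0.08278 K/W
  R_conv,out = 1/(4πr²h) = 1/(4π·3.20²·9.11) = 8.530×10^-4 K/W
ΣR = 2.544×10^-5 + 2.366×10^-6 + 0.08278 + 8.530×10^-4 = 0.08366 K/W
Q = ΔT/ΣR = (39.9 °C − 15.2 °C)/0.08366 = 295 W

Q = 295 W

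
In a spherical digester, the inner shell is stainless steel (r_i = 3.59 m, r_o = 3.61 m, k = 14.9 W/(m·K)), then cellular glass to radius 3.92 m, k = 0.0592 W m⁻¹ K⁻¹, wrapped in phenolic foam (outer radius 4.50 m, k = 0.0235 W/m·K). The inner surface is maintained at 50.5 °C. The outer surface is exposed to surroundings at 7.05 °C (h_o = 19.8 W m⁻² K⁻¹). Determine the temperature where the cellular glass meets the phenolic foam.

T = 41.4 °C

Series thermal resistances, inner to outer:
  R_stainless steel = (1/3.59 − 1/3.61)/(4πk) = 0.001543/(4π·14.9) = 8.242×10^-6 K/W
  R_cellular glass = (1/3.61 − 1/3.92)/(4πk) = 0.02191/(4π·0.0592) = 0.02945 K/W
  R_phenolic foam = (1/3.92 − 1/4.50)/(4πk) = 0.03288/(4π·0.0235) = 0.1113 K/W
  R_conv,out = 1/(4πr²h) = 1/(4π·4.50²·19.8) = 1.985×10^-4 K/W
ΣR = 8.242×10^-6 + 0.02945 + 0.1113 + 1.985×10^-4 = 0.1410 K/W
Q = ΔT/ΣR = (50.5 °C − 7.05 °C)/0.1410 = 308.2 W
From the inner boundary to the cellular glass/phenolic foam interface, ΣR_partial = 0.02946 K/W.
T_interface = T_in − Q·ΣR_partial = 50.5 °C − (308.2)(0.02946) = 41.4 °C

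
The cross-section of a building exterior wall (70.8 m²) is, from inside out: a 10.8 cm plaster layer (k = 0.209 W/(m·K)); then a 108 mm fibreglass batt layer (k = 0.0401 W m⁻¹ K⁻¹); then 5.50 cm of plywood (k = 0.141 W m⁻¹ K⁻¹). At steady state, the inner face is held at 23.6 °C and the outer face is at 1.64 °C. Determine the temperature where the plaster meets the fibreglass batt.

T = 20.4 °C

Treat each layer as a resistance in series:
  R_plaster = L/(kA) = 0.108/(0.209·70.8) = 0.007299 K/W
  R_fibreglass batt = L/(kA) = 0.108/(0.0401·70.8) = 0.03804 K/W
  R_plywood = L/(kA) = 0.0550/(0.141·70.8) = 0.005509 K/W
ΣR = 0.007299 + 0.03804 + 0.005509 = 0.05085 K/W
Q = ΔT/ΣR = (23.6 °C − 1.64 °C)/0.05085 = 431.9 W
From the inner boundary to the plaster/fibreglass batt interface, ΣR_partial = 0.007299 K/W.
T_interface = T_in − Q·ΣR_partial = 23.6 °C − (431.9)(0.007299) = 20.4 °C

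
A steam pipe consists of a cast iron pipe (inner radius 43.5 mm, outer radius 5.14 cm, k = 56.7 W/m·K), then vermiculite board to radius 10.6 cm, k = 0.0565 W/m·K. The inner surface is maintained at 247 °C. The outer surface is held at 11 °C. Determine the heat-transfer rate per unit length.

Treat each layer as a resistance in series:
  R'_cast iron = ln(0.0514/0.0435)/(2πk) = 0.1669/(2π·56.7) = 4.684×10^-4 m·K/W
  R'_vermiculite board = ln(0.106/0.0514)/(2πk) = 0.7238/(2π·0.0565) = 2.039 m·K/W
ΣR = 4.684×10^-4 + 2.039 = 2.039 m·K/W
Q' = ΔT/ΣR = (247 °C − 11 °C)/2.039 = 116 W/m

Q' = 116 W/m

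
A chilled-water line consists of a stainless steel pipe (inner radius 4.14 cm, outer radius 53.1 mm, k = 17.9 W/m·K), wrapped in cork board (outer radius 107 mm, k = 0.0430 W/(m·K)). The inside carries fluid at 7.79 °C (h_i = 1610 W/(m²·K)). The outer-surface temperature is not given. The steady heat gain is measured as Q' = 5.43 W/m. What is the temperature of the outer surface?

Series resistances:
  R'_conv,in = 1/(2πr h) = 1/(2π·0.0414·1610) = 0.002388 m·K/W
  R'_stainless steel = ln(0.0531/0.0414)/(2πk) = 0.2489/(2π·17.9) = 0.002213 m·K/W
  R'_cork board = ln(0.107/0.0531)/(2πk) = 0.7007/(2π·0.0430) = 2.593 m·K/W
ΣR = 2.598 m·K/W
ΔT = Q'·ΣR = 5.43 × 2.598 = 14.11 K
Heat flows inward, so T_out = T_in + ΔT = 7.79 + 14.11 = 21.9 °C

T_out = 21.9 °C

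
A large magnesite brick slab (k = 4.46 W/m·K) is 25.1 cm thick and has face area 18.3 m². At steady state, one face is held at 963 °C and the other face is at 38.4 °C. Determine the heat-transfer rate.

Q = 301 kW

Q = kA·ΔT/L = 4.46 × 18.3 × |963 °C − 38.4 °C| / 0.251 = 3.01×10^5 W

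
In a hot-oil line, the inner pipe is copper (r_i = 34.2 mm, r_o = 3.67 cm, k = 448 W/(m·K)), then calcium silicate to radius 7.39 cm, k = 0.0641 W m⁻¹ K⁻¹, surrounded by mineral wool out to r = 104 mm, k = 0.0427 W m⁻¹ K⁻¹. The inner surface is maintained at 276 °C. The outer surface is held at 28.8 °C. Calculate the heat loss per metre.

Q' = 82.1 W/m

Series thermal resistances, inner to outer:
  R'_copper = ln(0.0367/0.0342)/(2πk) = 0.07055/(2π·448) = 2.506×10^-5 m·K/W
  R'_calcium silicate = ln(0.0739/0.0367)/(2πk) = 0.6999/(2π·0.0641) = 1.738 m·K/W
  R'_mineral wool = ln(0.104/0.0739)/(2πk) = 0.3417/(2π·0.0427) = 1.274 m·K/W
ΣR = 2.506×10^-5 + 1.738 + 1.274 = 3.012 m·K/W
Q' = ΔT/ΣR = (276 °C − 28.8 °C)/3.012 = 82.1 W/m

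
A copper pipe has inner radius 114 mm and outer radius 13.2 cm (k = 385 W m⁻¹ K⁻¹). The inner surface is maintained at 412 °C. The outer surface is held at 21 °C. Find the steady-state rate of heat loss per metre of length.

Q' = 2πk·ΔT/ln(r₂/r₁) = 2π × 385 × 391 / ln(0.132/0.114) = 6.45×10^6 W/m

Q' = 6450 kW/m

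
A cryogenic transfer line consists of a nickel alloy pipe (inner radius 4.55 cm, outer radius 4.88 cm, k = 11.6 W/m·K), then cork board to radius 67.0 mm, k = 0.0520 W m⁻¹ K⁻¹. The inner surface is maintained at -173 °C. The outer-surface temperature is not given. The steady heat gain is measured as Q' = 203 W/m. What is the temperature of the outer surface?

Series resistances:
  R'_nickel alloy = ln(0.0488/0.0455)/(2πk) = 0.07002/(2π·11.6) = 9.607×10^-4 m·K/W
  R'_cork board = ln(0.0670/0.0488)/(2πk) = 0.3170/(2π·0.0520) = 0.9701 m·K/W
ΣR = 0.9711 m·K/W
ΔT = Q'·ΣR = 203 × 0.9711 = 197.1 K
Heat flows inward, so T_out = T_in + ΔT = -173 + 197.1 = 24.1 °C

T_out = 24.1 °C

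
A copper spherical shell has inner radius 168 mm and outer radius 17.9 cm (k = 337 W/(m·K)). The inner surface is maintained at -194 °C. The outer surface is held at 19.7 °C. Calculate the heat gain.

Q = 4πk·ΔT/(1/r₁ − 1/r₂) = 4π × 337 × 213.7 / (1/0.168 − 1/0.179) = 2.47×10^6 W

Q = 2470 kW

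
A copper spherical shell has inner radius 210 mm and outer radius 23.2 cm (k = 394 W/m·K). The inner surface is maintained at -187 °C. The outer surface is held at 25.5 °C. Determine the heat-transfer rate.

Q = 2330 kW

Q = 4πk·ΔT/(1/r₁ − 1/r₂) = 4π × 394 × 212.5 / (1/0.210 − 1/0.232) = 2.33×10^6 W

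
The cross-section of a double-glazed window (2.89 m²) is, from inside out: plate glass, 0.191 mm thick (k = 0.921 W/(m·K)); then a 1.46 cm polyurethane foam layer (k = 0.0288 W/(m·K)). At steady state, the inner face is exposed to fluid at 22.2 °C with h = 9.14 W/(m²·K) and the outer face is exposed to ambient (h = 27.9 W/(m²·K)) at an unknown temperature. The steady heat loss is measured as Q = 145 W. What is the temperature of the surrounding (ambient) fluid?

T_out = -10.5 °C

Series resistances:
  R_conv,in = 1/(hA) = 1/(9.14·2.89) = 0.03786 K/W
  R_plate glass = L/(kA) = 1.91×10^-4/(0.921·2.89) = 7.176×10^-5 K/W
  R_polyurethane foam = L/(kA) = 0.0146/(0.0288·2.89) = 0.1754 K/W
  R_conv,out = 1/(hA) = 1/(27.9·2.89) = 0.01240 K/W
ΣR = 0.2257 K/W
ΔT = Q·ΣR = 145 × 0.2257 = 32.73 K
Heat flows outward, so T_out = T_in − ΔT = 22.2 − 32.73 = -10.5 °C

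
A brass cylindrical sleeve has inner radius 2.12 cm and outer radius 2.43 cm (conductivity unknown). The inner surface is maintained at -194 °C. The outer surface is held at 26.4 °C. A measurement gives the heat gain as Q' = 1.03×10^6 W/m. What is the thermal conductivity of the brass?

ΣR = ΔT/Q' = |-194 − 26.4|/1.03×10^6 = 2.140×10^-4 m·K/W
ln(r₂/r₁)/(2πk) = 2.140×10^-4 ⇒ k = 0.1365/(2π·2.140×10^-4) = 102 W/m·K

k = 102 W/m·K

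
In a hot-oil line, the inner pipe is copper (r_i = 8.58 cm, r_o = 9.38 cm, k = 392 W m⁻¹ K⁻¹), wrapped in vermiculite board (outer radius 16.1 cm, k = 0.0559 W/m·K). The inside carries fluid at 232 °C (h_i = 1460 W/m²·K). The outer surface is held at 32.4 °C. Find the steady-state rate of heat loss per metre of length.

Resistance network (inner→outer):
  R'_conv,in = 1/(2πr h) = 1/(2π·0.0858·1460) = 0.001271 m·K/W
  R'_copper = ln(0.0938/0.0858)/(2πk) = 0.08915/(2π·392) = 3.619×10^-5 m·K/W
  R'_vermiculite board = ln(0.161/0.0938)/(2πk) = 0.5402/(2π·0.0559) = 1.538 m·K/W
ΣR = 0.001271 + 3.619×10^-5 + 1.538 = 1.539 m·K/W
Q' = ΔT/ΣR = (232 °C − 32.4 °C)/1.539 = 130 W/m

Q' = 130 W/m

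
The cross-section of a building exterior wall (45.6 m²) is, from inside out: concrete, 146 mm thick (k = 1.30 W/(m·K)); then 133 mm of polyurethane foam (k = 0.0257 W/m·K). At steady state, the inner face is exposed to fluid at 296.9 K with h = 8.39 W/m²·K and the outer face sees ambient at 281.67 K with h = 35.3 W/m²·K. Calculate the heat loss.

Resistance network (inner→outer):
  R_conv,in = 1/(hA) = 1/(8.39·45.6) = 0.002614 K/W
  R_concrete = L/(kA) = 0.146/(1.30·45.6) = 0.002463 K/W
  R_polyurethane foam = L/(kA) = 0.133/(0.0257·45.6) = 0.1135 K/W
  R_conv,out = 1/(hA) = 1/(35.3·45.6) = 6.212×10^-4 K/W
ΣR = 0.002614 + 0.002463 + 0.1135 + 6.212×10^-4 = 0.1192 K/W
Q = ΔT/ΣR = (296.9 K − 281.67 K)/0.1192 = 128 W

Q = 128 W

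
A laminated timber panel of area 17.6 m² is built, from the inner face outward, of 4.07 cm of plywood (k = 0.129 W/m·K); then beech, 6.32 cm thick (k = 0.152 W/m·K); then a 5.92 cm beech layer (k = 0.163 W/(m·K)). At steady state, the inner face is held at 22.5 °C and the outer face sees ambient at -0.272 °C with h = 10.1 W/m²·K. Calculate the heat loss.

Q = 336 W

Treat each layer as a resistance in series:
  R_plywood = L/(kA) = 0.0407/(0.129·17.6) = 0.01793 K/W
  R_beech = L/(kA) = 0.0632/(0.152·17.6) = 0.02362 K/W
  R_beech = L/(kA) = 0.0592/(0.163·17.6) = 0.02064 K/W
  R_conv,out = 1/(hA) = 1/(10.1·17.6) = 0.005626 K/W
ΣR = 0.01793 + 0.02362 + 0.02064 + 0.005626 = 0.06782 K/W
Q = ΔT/ΣR = (22.5 °C − -0.272 °C)/0.06782 = 336 W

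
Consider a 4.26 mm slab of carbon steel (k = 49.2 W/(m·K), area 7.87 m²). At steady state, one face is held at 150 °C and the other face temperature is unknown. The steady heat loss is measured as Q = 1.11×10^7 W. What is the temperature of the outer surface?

Series resistances:
  R_carbon steel = L/(kA) = 0.00426/(49.2·7.87) = 1.100×10^-5 K/W
ΣR = 1.100×10^-5 K/W
ΔT = Q·ΣR = 1.11×10^7 × 1.100×10^-5 = 122.1 K
Heat flows outward, so T_out = T_in − ΔT = 150 − 122.1 = 27.9 °C

T_out = 27.9 °C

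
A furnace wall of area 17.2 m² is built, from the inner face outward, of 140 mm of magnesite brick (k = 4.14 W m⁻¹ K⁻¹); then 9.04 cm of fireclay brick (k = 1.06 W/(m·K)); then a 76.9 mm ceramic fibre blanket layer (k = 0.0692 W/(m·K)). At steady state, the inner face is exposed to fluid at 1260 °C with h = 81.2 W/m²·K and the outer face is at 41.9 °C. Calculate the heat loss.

Q = 16900 W

Resistance network (inner→outer):
  R_conv,in = 1/(hA) = 1/(81.2·17.2) = 7.160×10^-4 K/W
  R_magnesite brick = L/(kA) = 0.140/(4.14·17.2) = 0.001966 K/W
  R_fireclay brick = L/(kA) = 0.0904/(1.06·17.2) = 0.004958 K/W
  R_ceramic fibre blanket = L/(kA) = 0.0769/(0.0692·17.2) = 0.06461 K/W
ΣR = 7.160×10^-4 + 0.001966 + 0.004958 + 0.06461 = 0.07225 K/W
Q = ΔT/ΣR = (1260 °C − 41.9 °C)/0.07225 = 16900 W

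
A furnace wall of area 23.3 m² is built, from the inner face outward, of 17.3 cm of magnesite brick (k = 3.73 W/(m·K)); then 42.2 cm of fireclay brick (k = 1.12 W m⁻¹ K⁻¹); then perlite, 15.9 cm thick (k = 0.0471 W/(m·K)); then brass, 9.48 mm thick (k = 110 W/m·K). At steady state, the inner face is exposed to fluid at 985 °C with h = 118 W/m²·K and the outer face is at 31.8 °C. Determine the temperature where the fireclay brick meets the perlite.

T = 877 °C

Resistance network (inner→outer):
  R_conv,in = 1/(hA) = 1/(118·23.3) = 3.637×10^-4 K/W
  R_magnesite brick = L/(kA) = 0.173/(3.73·23.3) = 0.001991 K/W
  R_fireclay brick = L/(kA) = 0.422/(1.12·23.3) = 0.01617 K/W
  R_perlite = L/(kA) = 0.159/(0.0471·23.3) = 0.1449 K/W
  R_brass = L/(kA) = 0.00948/(110·23.3) = 3.699×10^-6 K/W
ΣR = 3.637×10^-4 + 0.001991 + 0.01617 + 0.1449 + 3.699×10^-6 = 0.1634 K/W
Q = ΔT/ΣR = (985 °C − 31.8 °C)/0.1634 = 5834 W
From the inner boundary to the fireclay brick/perlite interface, ΣR_partial = 0.01852 K/W.
T_interface = T_in − Q·ΣR_partial = 985 °C − (5834)(0.01852) = 877 °C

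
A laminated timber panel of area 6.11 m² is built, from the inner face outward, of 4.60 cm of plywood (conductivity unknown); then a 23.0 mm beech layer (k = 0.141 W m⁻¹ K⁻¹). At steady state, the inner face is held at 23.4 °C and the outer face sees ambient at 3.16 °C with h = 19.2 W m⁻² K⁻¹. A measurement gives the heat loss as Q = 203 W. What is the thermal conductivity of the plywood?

k = 0.117 W/m·K

ΣR = ΔT/Q = |23.4 − 3.16|/203 = 0.09970 K/W
Known resistances:
  R_beech = L/(kA) = 0.0230/(0.141·6.11) = 0.02670 K/W
  R_conv,out = 1/(hA) = 1/(19.2·6.11) = 0.008524 K/W
R_plywood = ΣR − ΣR_known = 0.09970 − 0.03522 = 0.06448 K/W
L/(kA) = 0.06448 ⇒ k = 0.0460/(0.06448·6.11) = 0.117 W/m·K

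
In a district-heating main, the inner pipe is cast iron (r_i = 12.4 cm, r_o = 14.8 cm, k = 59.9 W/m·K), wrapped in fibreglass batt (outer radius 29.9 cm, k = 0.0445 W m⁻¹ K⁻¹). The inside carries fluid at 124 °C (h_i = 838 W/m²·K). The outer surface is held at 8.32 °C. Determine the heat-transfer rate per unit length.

Treat each layer as a resistance in series:
  R'_conv,in = 1/(2πr h) = 1/(2π·0.124·838) = 0.001532 m·K/W
  R'_cast iron = ln(0.148/0.124)/(2πk) = 0.1769/(2π·59.9) = 4.701×10^-4 m·K/W
  R'_fibreglass batt = ln(0.299/0.148)/(2πk) = 0.7032/(2π·0.0445) = 2.515 m·K/W
ΣR = 0.001532 + 4.701×10^-4 + 2.515 = 2.517 m·K/W
Q' = ΔT/ΣR = (124 °C − 8.32 °C)/2.517 = 46.0 W/m

Q' = 46.0 W/m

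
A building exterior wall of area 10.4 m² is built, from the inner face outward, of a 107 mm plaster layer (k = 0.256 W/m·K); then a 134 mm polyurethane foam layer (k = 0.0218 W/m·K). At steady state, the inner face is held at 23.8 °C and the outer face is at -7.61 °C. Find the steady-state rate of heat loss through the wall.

Q = 49.8 W

Series thermal resistances, inner to outer:
  R_plaster = L/(kA) = 0.107/(0.256·10.4) = 0.04019 K/W
  R_polyurethane foam = L/(kA) = 0.134/(0.0218·10.4) = 0.5910 K/W
ΣR = 0.04019 + 0.5910 = 0.6312 K/W
Q = ΔT/ΣR = (23.8 °C − -7.61 °C)/0.6312 = 49.8 W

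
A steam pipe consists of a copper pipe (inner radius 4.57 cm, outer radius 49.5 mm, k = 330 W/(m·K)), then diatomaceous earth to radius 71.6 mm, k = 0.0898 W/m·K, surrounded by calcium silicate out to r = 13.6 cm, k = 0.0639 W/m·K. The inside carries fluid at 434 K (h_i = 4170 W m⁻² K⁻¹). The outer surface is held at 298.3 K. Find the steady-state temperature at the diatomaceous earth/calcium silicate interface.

T = 395 K

Treat each layer as a resistance in series:
  R'_conv,in = 1/(2πr h) = 1/(2π·0.0457·4170) = 8.352×10^-4 m·K/W
  R'_copper = ln(0.0495/0.0457)/(2πk) = 0.07987/(2π·330) = 3.852×10^-5 m·K/W
  R'_diatomaceous earth = ln(0.0716/0.0495)/(2πk) = 0.3691/(2π·0.0898) = 0.6542 m·K/W
  R'_calcium silicate = ln(0.136/0.0716)/(2πk) = 0.6416/(2π·0.0639) = 1.598 m·K/W
ΣR = 8.352×10^-4 + 3.852×10^-5 + 0.6542 + 1.598 = 2.253 m·K/W
Q' = ΔT/ΣR = (434 K − 298.3 K)/2.253 = 60.23 W/m
From the inner boundary to the diatomaceous earth/calcium silicate interface, ΣR_partial = 0.6551 m·K/W.
T_interface = T_in − Q'·ΣR_partial = 434 K − (60.23)(0.6551) = 395 K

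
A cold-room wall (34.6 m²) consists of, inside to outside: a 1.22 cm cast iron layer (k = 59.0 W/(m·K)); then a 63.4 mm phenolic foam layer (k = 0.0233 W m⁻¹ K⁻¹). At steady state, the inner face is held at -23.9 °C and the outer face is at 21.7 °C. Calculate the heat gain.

Q = 580 W

Resistance network (inner→outer):
  R_cast iron = L/(kA) = 0.0122/(59.0·34.6) = 5.976×10^-6 K/W
  R_phenolic foam = L/(kA) = 0.0634/(0.0233·34.6) = 0.07864 K/W
ΣR = 5.976×10^-6 + 0.07864 = 0.07865 K/W
Q = ΔT/ΣR = (-23.9 °C − 21.7 °C)/0.07865 = -580 W
(Negative Q ⇒ heat flows inward; heat gain = 580 W.)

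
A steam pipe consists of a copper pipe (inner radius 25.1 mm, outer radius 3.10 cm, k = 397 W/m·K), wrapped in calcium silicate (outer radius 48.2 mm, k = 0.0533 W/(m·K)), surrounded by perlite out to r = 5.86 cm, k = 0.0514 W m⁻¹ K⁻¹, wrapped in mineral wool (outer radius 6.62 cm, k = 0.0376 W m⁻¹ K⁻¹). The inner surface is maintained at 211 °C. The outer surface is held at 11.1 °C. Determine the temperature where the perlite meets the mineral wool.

T = 53.4 °C

Treat each layer as a resistance in series:
  R'_copper = ln(0.0310/0.0251)/(2πk) = 0.2111/(2π·397) = 8.464×10^-5 m·K/W
  R'_calcium silicate = ln(0.0482/0.0310)/(2πk) = 0.4414/(2π·0.0533) = 1.318 m·K/W
  R'_perlite = ln(0.0586/0.0482)/(2πk) = 0.1954/(2π·0.0514) = 0.6050 m·K/W
  R'_mineral wool = ln(0.0662/0.0586)/(2πk) = 0.1219/(2π·0.0376) = 0.5162 m·K/W
ΣR = 8.464×10^-5 + 1.318 + 0.6050 + 0.5162 = 2.439 m·K/W
Q' = ΔT/ΣR = (211 °C − 11.1 °C)/2.439 = 81.96 W/m
From the inner boundary to the perlite/mineral wool interface, ΣR_partial = 1.923 m·K/W.
T_interface = T_in − Q'·ΣR_partial = 211 °C − (81.96)(1.923) = 53.4 °C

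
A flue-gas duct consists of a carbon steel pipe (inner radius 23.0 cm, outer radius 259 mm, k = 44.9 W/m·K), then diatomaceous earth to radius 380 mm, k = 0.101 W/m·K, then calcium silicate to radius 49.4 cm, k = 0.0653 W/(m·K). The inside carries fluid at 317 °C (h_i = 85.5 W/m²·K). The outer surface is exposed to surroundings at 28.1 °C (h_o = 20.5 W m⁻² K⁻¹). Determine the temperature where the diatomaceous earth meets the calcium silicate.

Resistance network (inner→outer):
  R'_conv,in = 1/(2πr h) = 1/(2π·0.230·85.5) = 0.008093 m·K/W
  R'_carbon steel = ln(0.259/0.230)/(2πk) = 0.1187/(2π·44.9) = 4.209×10^-4 m·K/W
  R'_diatomaceous earth = ln(0.380/0.259)/(2πk) = 0.3833/(2π·0.101) = 0.6041 m·K/W
  R'_calcium silicate = ln(0.494/0.380)/(2πk) = 0.2624/(2π·0.0653) = 0.6395 m·K/W
  R'_conv,out = 1/(2πr h) = 1/(2π·0.494·20.5) = 0.01572 m·K/W
ΣR = 0.008093 + 4.209×10^-4 + 0.6041 + 0.6395 + 0.01572 = 1.268 m·K/W
Q' = ΔT/ΣR = (317 °C − 28.1 °C)/1.268 = 227.8 W/m
From the inner boundary to the diatomaceous earth/calcium silicate interface, ΣR_partial = 0.6126 m·K/W.
T_interface = T_in − Q'·ΣR_partial = 317 °C − (227.8)(0.6126) = 177 °C

T = 177 °C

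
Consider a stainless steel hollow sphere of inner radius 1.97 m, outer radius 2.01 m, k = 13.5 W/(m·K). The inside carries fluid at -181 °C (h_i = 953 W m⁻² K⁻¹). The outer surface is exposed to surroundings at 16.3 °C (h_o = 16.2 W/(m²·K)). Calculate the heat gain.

Q = 152 kW

Series thermal resistances, inner to outer:
  R_conv,in = 1/(4πr²h) = 1/(4π·1.97²·953) = 2.152×10^-5 K/W
  R_stainless steel = (1/1.97 − 1/2.01)/(4πk) = 0.01010/(4π·13.5) = 5.955×10^-5 K/W
  R_conv,out = 1/(4πr²h) = 1/(4π·2.01²·16.2) = 0.001216 K/W
ΣR = 2.152×10^-5 + 5.955×10^-5 + 0.001216 = 0.001297 K/W
Q = ΔT/ΣR = (-181 °C − 16.3 °C)/0.001297 = -1.52×10^5 W
(Negative Q ⇒ heat flows inward; heat gain = 1.52×10^5 W.)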